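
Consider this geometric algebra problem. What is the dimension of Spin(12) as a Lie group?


Spin(n) double-covers SO(n); both have Lie algebra so(n) of dimension n(n-1)/2.
n = 12
n(n-1) = 12 * 11 = 132
dim Spin(12) = 132/2 = 66


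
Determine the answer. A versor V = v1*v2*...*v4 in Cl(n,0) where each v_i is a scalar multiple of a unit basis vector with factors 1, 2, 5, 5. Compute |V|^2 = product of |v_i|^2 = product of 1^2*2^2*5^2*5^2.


Each vector v_i has |v_i|^2 = s_i^2
Squared scales: 1^2 = 1, 2^2 = 4, 5^2 = 25, 5^2 = 25
|V|^2 = 1 * 4 * 25 * 25
= 2500


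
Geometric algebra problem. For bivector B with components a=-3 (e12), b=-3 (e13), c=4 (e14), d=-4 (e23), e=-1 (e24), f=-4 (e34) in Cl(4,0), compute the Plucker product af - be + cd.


Plucker relation: af - be + cd
a*f = (-3)*(-4) = 12
b*e = (-3)*(-1) = 3
c*d = 4*(-4) = -16
af - be + cd = 12 - 3 + (-16)
= -7


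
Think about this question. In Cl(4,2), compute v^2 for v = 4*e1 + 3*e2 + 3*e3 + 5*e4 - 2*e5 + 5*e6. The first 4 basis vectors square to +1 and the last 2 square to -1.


v^2 = sum of c_i^2 * e_i^2
Positive signature terms (e_i^2 = +1): 4^2 + 3^2 + 3^2 + 5^2 = 59
Negative signature terms (e_j^2 = -1): (-2)^2 + 5^2 = 29
v^2 = 59 - 29 = 30


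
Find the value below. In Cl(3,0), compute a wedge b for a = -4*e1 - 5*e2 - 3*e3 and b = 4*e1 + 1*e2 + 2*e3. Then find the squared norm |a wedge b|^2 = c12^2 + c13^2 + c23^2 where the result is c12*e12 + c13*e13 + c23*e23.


a wedge b = (a1*b2 - a2*b1)*e12 + (a1*b3 - a3*b1)*e13 + (a2*b3 - a3*b2)*e23
e12 coeff: (-4)*1 - (-5)*4 = -4 - (-20) = 16
e13 coeff: (-4)*2 - (-3)*4 = -8 - (-12) = 4
e23 coeff: (-5)*2 - (-3)*1 = -10 - (-3) = -7
|a wedge b|^2 = 16^2 + 4^2 + (-7)^2
= 256 + 16 + 49
= 321


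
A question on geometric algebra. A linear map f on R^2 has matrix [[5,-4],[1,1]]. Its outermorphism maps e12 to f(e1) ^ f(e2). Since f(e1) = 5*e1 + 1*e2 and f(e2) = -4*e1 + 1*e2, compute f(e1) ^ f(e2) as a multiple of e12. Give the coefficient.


The outermorphism of a linear map f sends e1^e2 to f(e1)^f(e2).
f(e1) = 5*e1 + 1*e2
f(e2) = -4*e1 + 1*e2
f(e1) ^ f(e2) = (5*e1 + 1*e2) ^ (-4*e1 + 1*e2)
= 5*1*e12 + 1*(-4)*e21
= (5 - (-4))*e12
= 9*e12
Coefficient = 9


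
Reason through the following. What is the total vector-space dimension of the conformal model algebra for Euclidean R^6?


The conformal model of R^6 uses Cl(7,1): the 6 Euclidean generators plus two extra orthogonal generators e+ (e+^2 = +1) and e- (e-^2 = -1), from which the null vectors e0, einf are built.
Number of generators m = 6 + 2 = 8.
dim Cl(p,q) = 2^m = 2^8 = 256


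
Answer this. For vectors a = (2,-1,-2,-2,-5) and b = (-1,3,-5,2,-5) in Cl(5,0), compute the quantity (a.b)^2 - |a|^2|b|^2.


a . b = 2*(-1) + (-1)*3 + (-2)*(-5) + (-2)*2 + (-5)*(-5)
= -2 + (-3) + 10 + (-4) + 25 = 26
|a|^2 = 2^2 + (-1)^2 + (-2)^2 + (-2)^2 + (-5)^2 = 38
|b|^2 = (-1)^2 + 3^2 + (-5)^2 + 2^2 + (-5)^2 = 64
(a.b)^2 = 26^2 = 676
|a|^2 * |b|^2 = 38 * 64 = 2432
Result = 676 - 2432 = -1756


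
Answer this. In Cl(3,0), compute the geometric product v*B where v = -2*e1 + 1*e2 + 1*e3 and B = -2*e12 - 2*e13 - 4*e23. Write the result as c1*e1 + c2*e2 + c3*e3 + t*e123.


vB has grade-1 (vector) and grade-3 (trivector) parts: vB = (v _| B) + (v ^ B).
Vector part <vB>_1:
  e1: -v2*b12 - v3*b13 = -(1)*(-2) - (1)*(-2) = 4
  e2: v1*b12 - v3*b23 = (-2)*(-2) - (1)*(-4) = 8
  e3: v1*b13 + v2*b23 = (-2)*(-2) + (1)*(-4) = 0
Trivector part <vB>_3:
  e123: v1*b23 - v2*b13 + v3*b12 = (-2)*(-4) - (1)*(-2) + (1)*(-2) = 8
vB = 4*e1 + 8*e2 + 0*e3 + 8*e123


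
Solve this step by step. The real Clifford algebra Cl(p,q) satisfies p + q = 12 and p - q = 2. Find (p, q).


We need p + q = 12 and p - q = 2.
Adding: 2p = 12 + 2 = 14, so p = 7.
Then q = 12 - 7 = 5.
(p, q) = (7, 5)


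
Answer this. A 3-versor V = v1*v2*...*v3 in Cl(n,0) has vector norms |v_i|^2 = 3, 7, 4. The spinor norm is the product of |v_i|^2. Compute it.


Spinor norm N(V) = |v1|^2 * |v2|^2 * ... * |v3|^2
= 3 * 7 * 4
Running product: 3, 21, 84
N(V) = 84


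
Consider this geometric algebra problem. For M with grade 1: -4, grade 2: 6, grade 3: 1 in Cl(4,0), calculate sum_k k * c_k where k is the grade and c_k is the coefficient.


Grade-weighted sum = sum of grade_k * coefficient_k
1*(-4) = -4
2*6 = 12
3*1 = 3
Total = -4 + 12 + 3 = 11


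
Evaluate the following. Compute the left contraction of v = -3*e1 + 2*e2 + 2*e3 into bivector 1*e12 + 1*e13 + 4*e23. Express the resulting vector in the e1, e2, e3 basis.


Left contraction v _| B = <vB>_1 (grade-1 part of the geometric product vB).
Using e1_|e12 = e2, e2_|e12 = -e1, e1_|e13 = e3, e3_|e13 = -e1, e2_|e23 = e3, e3_|e23 = -e2:
e1 coeff: -v2*b12 - v3*b13 = -(2)*(1) - (2)*(1) = -4
e2 coeff: v1*b12 - v3*b23 = (-3)*(1) - (2)*(4) = -11
e3 coeff: v1*b13 + v2*b23 = (-3)*(1) + (2)*(4) = 5
v _| B = -4*e1 - 11*e2 + 5*e3


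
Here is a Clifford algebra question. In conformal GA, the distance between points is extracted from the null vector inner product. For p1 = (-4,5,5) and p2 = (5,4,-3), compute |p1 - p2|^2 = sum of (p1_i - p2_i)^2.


p1 - p2 = (-9, 1, 8)
|p1 - p2|^2 = (-9)^2 + 1^2 + 8^2
= 81 + 1 + 64
= 146


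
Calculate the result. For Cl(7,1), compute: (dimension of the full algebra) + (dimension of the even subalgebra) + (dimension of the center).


n = 7 + 1 = 8
Total dim = 2^8 = 256
Even subalgebra dim = 2^7 = 128
n is even, so center dim = 1
Sum = 256 + 128 + 1 = 385


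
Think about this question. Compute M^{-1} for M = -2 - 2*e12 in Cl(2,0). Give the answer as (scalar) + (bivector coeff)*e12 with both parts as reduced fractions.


M = -2 - 2*e12, where e12^2 = -1.
Since M commutes with its reverse ~M = a - b*e12, M * ~M = a^2 - b^2*e12^2 = a^2 + b^2.
So M^{-1} = ~M / (a^2 + b^2) = (a - b*e12)/(a^2 + b^2).
a^2 + b^2 = 4 + 4 = 8
Scalar part = -2/8 = -1/4
Bivector coeff = 2/8 = 1/4
M^{-1} = -1/4 + 1/4*e12


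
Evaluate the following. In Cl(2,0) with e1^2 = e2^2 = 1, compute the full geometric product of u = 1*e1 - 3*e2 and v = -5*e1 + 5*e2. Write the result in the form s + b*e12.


Expand: (1*e1 - 3*e2)(-5*e1 + 5*e2)
= 1*(-5)*e1e1 + 1*5*e1e2 + (-3)*(-5)*e2e1 + (-3)*5*e2e2
Using e1^2 = e2^2 = 1, e2e1 = -e1e2:
Scalar part s = 1*(-5) + (-3)*5 = -5 + (-15) = -20
Bivector part b = 1*5 - (-3)*(-5) = 5 - 15 = -10
uv = -20 - 10*e12


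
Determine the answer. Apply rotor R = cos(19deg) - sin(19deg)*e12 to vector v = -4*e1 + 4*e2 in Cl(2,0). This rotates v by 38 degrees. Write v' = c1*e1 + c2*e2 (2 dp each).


Rotor R = cos(19deg) - sin(19deg)*e12
Rotation angle theta = 2 * 19 = 38 degrees
v' = R*v*~R rotates v by theta.
cos(38deg) = 0.7880, sin(38deg) = 0.6157
v'_1 = -4*cos(38deg) - 4*sin(38deg)
= -4*0.7880 - 4*0.6157
= -5.61
v'_2 = -4*sin(38deg) + 4*cos(38deg)
= -4*0.6157 + 4*0.7880
= 0.69
v' = -5.61*e1 + 0.69*e2


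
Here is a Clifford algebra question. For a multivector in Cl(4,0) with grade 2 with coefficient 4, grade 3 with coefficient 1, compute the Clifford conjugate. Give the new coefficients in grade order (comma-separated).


Clifford conjugate sign for grade k: (-1)^(k(k+1)/2)
Grade 2: (-1)^(2*3/2) = (-1)^3 = -1, coeff 4 -> -4
Grade 3: (-1)^(3*4/2) = (-1)^6 = 1, coeff 1 -> 1
Conjugated coefficients: -4, 1


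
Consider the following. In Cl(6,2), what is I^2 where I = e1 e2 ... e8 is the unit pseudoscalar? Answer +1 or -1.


The pseudoscalar I = e1...e_n (product of all n generators) of Cl(p,q) satisfies I^2 = (-1)^(q + n(n-1)/2).
p = 6, q = 2, n = p + q = 8
n(n-1)/2 = 8 * 7 / 2 = 28
Exponent = q + n(n-1)/2 = 2 + 28 = 30
I^2 = (-1)^30 = +1


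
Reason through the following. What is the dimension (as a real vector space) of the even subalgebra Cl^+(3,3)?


Even subalgebra dimension = 2^(n-1)
n = 3 + 3 = 6
2^(6 - 1) = 2^5 = 32
Verification: sum of C(6,k) for even k = 1 + 15 + 15 + 1 = 32
Result = 32


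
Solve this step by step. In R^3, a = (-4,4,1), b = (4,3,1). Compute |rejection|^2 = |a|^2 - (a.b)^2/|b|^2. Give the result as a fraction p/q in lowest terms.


|a|^2 = (-4)^2 + 4^2 + 1^2 = 33
|b|^2 = 4^2 + 3^2 + 1^2 = 26
a . b = (-4)*4 + 4*3 + 1*1 = -3
(a.b)^2 = (-3)^2 = 9
|rej|^2 = 33 - 9/26
= (858 - 9)/26
= 849/26
In lowest terms: 849/26


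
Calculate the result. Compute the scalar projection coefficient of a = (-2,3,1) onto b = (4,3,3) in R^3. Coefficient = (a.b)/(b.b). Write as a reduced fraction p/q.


Projection coefficient = (a . b) / (b . b)
a . b = (-2)*4 + 3*3 + 1*3
= -8 + 9 + 3 = 4
b . b = 4^2 + 3^2 + 3^2
= 16 + 9 + 9 = 34
Coefficient = 4/34
In lowest terms: 2/17


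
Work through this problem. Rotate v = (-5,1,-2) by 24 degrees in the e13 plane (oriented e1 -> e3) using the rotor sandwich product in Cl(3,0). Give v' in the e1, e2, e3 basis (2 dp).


Rotor R = cos(12deg) - sin(12deg)*e13
Rotation angle theta = 2 * 12 = 24 degrees in the e13 plane (e1 -> e3).
The component perpendicular to the plane (e2) is invariant: v'_2 = v2 = 1.00
cos(24deg) = 0.9135, sin(24deg) = 0.4067
v'_1 = v1*cos(theta) - v3*sin(theta) = -5*0.9135 - (-2)*0.4067 = -3.75
v'_3 = v1*sin(theta) + v3*cos(theta) = -5*0.4067 + (-2)*0.9135 = -3.86
v' = -3.75*e1 + 1.00*e2 - 3.86*e3


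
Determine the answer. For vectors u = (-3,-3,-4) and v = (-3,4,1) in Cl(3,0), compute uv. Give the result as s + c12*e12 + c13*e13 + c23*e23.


In Cl(3,0): e_i^2 = 1, e_ie_j = -e_je_i for i != j.
Scalar part = u . v = (-3)*(-3) + (-3)*4 + (-4)*1
= 9 + (-12) + (-4) = -7
e12 coeff = (-3)*4 - (-3)*(-3) = -12 - 9 = -21
e13 coeff = (-3)*1 - (-4)*(-3) = -3 - 12 = -15
e23 coeff = (-3)*1 - (-4)*4 = -3 - (-16) = 13
uv = -7 - 21*e12 - 15*e13 + 13*e23


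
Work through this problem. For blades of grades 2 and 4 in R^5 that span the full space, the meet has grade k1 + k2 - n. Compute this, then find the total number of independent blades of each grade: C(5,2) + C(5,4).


Meet grade = grade(A) + grade(B) - n
= 2 + 4 - 5 = 1
C(5,2) = 10
C(5,4) = 5
dim_A + dim_B = 10 + 5 = 15


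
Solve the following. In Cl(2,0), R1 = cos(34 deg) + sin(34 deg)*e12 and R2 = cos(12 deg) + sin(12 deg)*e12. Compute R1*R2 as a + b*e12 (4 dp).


Same-plane rotors commute and their half-angles add:
R1*R2 = cos(a1 + a2) + sin(a1 + a2)*e12.
a1 + a2 = 34 + 12 = 46 deg
cos(46 deg) = 0.6947
sin(46 deg) = 0.7193
R1*R2 = 0.6947 + 0.7193*e12


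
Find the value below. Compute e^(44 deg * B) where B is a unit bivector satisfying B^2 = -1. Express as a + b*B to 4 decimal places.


For a unit bivector B with B^2 = -1, the exponential series gives
e^(theta*B) = cos(theta) + sin(theta)*B (the GA analogue of Euler's formula).
theta = 44 degrees = 0.767945 rad
cos(44 deg) = 0.7193
sin(44 deg) = 0.6947
exp(theta*B) = 0.7193 + 0.6947*B


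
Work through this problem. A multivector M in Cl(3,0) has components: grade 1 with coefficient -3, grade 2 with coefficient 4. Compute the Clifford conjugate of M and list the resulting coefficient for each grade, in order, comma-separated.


Clifford conjugate sign for grade k: (-1)^(k(k+1)/2)
Grade 1: (-1)^(1*2/2) = (-1)^1 = -1, coeff -3 -> 3
Grade 2: (-1)^(2*3/2) = (-1)^3 = -1, coeff 4 -> -4
Conjugated coefficients: 3, -4


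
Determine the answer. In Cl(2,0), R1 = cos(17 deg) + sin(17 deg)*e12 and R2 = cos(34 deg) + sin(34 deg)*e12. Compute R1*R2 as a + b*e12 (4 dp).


Same-plane rotors commute and their half-angles add:
R1*R2 = cos(a1 + a2) + sin(a1 + a2)*e12.
a1 + a2 = 17 + 34 = 51 deg
cos(51 deg) = 0.6293
sin(51 deg) = 0.7771
R1*R2 = 0.6293 + 0.7771*e12


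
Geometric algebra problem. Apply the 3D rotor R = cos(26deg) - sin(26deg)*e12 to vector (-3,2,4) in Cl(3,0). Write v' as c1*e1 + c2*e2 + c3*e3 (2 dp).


Rotor R = cos(26deg) - sin(26deg)*e12
Rotation angle theta = 2 * 26 = 52 degrees in the e12 plane (e1 -> e2).
The component perpendicular to the plane (e3) is invariant: v'_3 = v3 = 4.00
cos(52deg) = 0.6157, sin(52deg) = 0.7880
v'_1 = v1*cos(theta) - v2*sin(theta) = -3*0.6157 - 2*0.7880 = -3.42
v'_2 = v1*sin(theta) + v2*cos(theta) = -3*0.7880 + 2*0.6157 = -1.13
v' = -3.42*e1 - 1.13*e2 + 4.00*e3


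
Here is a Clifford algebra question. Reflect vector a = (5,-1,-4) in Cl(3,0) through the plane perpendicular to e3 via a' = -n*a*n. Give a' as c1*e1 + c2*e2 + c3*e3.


Reflection formula: a' = -n*a*n, with n = e3 (unit vector, n^2 = 1).
For reflection through hyperplane perp to e3:
The component along e3 flips sign, others stay.
a = (5, -1, -4)
a' = (5, -1, 4)
a' = 5*e1 - 1*e2 + 4*e3


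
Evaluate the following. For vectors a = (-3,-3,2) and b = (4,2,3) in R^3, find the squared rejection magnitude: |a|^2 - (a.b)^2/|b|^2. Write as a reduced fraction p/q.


|a|^2 = (-3)^2 + (-3)^2 + 2^2 = 22
|b|^2 = 4^2 + 2^2 + 3^2 = 29
a . b = (-3)*4 + (-3)*2 + 2*3 = -12
(a.b)^2 = (-12)^2 = 144
|rej|^2 = 22 - 144/29
= (638 - 144)/29
= 494/29
In lowest terms: 494/29


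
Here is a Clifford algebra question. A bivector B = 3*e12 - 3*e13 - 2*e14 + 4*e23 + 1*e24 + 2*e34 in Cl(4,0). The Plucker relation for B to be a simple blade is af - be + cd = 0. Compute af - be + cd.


Plucker relation: af - be + cd
a*f = 3*2 = 6
b*e = (-3)*1 = -3
c*d = (-2)*4 = -8
af - be + cd = 6 - (-3) + (-8)
= 1


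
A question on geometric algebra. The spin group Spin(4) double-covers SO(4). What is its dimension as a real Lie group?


Spin(n) double-covers SO(n); both have Lie algebra so(n) of dimension n(n-1)/2.
n = 4
n(n-1) = 4 * 3 = 12
dim Spin(4) = 12/2 = 6


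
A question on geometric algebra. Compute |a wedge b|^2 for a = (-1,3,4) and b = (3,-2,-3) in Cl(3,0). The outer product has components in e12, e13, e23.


a wedge b = (a1*b2 - a2*b1)*e12 + (a1*b3 - a3*b1)*e13 + (a2*b3 - a3*b2)*e23
e12 coeff: (-1)*(-2) - 3*3 = 2 - 9 = -7
e13 coeff: (-1)*(-3) - 4*3 = 3 - 12 = -9
e23 coeff: 3*(-3) - 4*(-2) = -9 - (-8) = -1
|a wedge b|^2 = (-7)^2 + (-9)^2 + (-1)^2
= 49 + 81 + 1
= 131


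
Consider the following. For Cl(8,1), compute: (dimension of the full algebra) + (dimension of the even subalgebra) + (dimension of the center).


n = 8 + 1 = 9
Total dim = 2^9 = 512
Even subalgebra dim = 2^8 = 256
n is odd, so center dim = 2
Sum = 512 + 256 + 2 = 770


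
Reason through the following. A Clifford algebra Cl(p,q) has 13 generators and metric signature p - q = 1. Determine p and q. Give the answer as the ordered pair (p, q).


We need p + q = 13 and p - q = 1.
Adding: 2p = 13 + 1 = 14, so p = 7.
Then q = 13 - 7 = 6.
(p, q) = (7, 6)


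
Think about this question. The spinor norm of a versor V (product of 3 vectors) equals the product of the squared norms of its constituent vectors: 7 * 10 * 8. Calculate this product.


Spinor norm N(V) = |v1|^2 * |v2|^2 * ... * |v3|^2
= 7 * 10 * 8
Running product: 7, 70, 560
N(V) = 560


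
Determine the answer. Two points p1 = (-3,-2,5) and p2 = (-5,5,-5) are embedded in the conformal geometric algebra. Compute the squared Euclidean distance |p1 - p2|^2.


p1 - p2 = (2, -7, 10)
|p1 - p2|^2 = 2^2 + (-7)^2 + 10^2
= 4 + 49 + 100
= 153


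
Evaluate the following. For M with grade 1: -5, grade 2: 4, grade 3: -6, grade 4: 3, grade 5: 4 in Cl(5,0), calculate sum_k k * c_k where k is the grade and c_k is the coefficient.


Grade-weighted sum = sum of grade_k * coefficient_k
1*(-5) = -5
2*4 = 8
3*(-6) = -18
4*3 = 12
5*4 = 20
Total = -5 + 8 + (-18) + 12 + 20 = 17


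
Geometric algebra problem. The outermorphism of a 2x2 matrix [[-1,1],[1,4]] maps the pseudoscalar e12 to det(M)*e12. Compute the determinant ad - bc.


The outermorphism of a linear map f sends e1^e2 to f(e1)^f(e2).
f(e1) = -1*e1 + 1*e2
f(e2) = 1*e1 + 4*e2
f(e1) ^ f(e2) = (-1*e1 + 1*e2) ^ (1*e1 + 4*e2)
= (-1)*4*e12 + 1*1*e21
= (-4 - 1)*e12
= -5*e12
Coefficient = -5


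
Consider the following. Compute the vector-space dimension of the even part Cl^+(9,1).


Even subalgebra dimension = 2^(n-1)
n = 9 + 1 = 10
2^(10 - 1) = 2^9 = 512
Verification: sum of C(10,k) for even k = 1 + 45 + 210 + 210 + 45 + 1 = 512
Result = 512


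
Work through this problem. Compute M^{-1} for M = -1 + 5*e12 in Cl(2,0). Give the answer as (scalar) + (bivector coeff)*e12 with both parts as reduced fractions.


M = -1 + 5*e12, where e12^2 = -1.
Since M commutes with its reverse ~M = a - b*e12, M * ~M = a^2 - b^2*e12^2 = a^2 + b^2.
So M^{-1} = ~M / (a^2 + b^2) = (a - b*e12)/(a^2 + b^2).
a^2 + b^2 = 1 + 25 = 26
Scalar part = -1/26 = -1/26
Bivector coeff = -5/26 = -5/26
M^{-1} = -1/26 - 5/26*e12


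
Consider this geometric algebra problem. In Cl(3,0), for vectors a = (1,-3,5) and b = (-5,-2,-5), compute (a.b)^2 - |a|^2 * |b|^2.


a . b = 1*(-5) + (-3)*(-2) + 5*(-5)
= -5 + 6 + (-25) = -24
|a|^2 = 1^2 + (-3)^2 + 5^2 = 35
|b|^2 = (-5)^2 + (-2)^2 + (-5)^2 = 54
(a.b)^2 = (-24)^2 = 576
|a|^2 * |b|^2 = 35 * 54 = 1890
Result = 576 - 1890 = -1314


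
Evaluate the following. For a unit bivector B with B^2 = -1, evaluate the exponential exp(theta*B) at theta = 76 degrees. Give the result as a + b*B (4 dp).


For a unit bivector B with B^2 = -1, the exponential series gives
e^(theta*B) = cos(theta) + sin(theta)*B (the GA analogue of Euler's formula).
theta = 76 degrees = 1.32645 rad
cos(76 deg) = 0.2419
sin(76 deg) = 0.9703
exp(theta*B) = 0.2419 + 0.9703*B


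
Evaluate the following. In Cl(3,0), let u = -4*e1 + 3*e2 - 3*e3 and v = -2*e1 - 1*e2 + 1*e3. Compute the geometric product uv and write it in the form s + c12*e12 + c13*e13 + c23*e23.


In Cl(3,0): e_i^2 = 1, e_ie_j = -e_je_i for i != j.
Scalar part = u . v = (-4)*(-2) + 3*(-1) + (-3)*1
= 8 + (-3) + (-3) = 2
e12 coeff = (-4)*(-1) - 3*(-2) = 4 - (-6) = 10
e13 coeff = (-4)*1 - (-3)*(-2) = -4 - 6 = -10
e23 coeff = 3*1 - (-3)*(-1) = 3 - 3 = 0
uv = 2 + 10*e12 - 10*e13 + 0*e23


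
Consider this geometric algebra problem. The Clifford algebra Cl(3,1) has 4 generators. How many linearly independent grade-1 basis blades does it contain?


Number of grade-k basis blades in Cl(p,q) with n = p + q is C(n, k).
n = 3 + 1 = 4
C(4, 1) = 4! / (1! * 3!)
= 24 / (1 * 6)
= 4


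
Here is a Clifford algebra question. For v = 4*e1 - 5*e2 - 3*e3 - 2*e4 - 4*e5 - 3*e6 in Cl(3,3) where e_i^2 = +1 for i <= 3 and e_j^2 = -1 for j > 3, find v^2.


v^2 = sum of c_i^2 * e_i^2
Positive signature terms (e_i^2 = +1): 4^2 + (-5)^2 + (-3)^2 = 50
Negative signature terms (e_j^2 = -1): (-2)^2 + (-4)^2 + (-3)^2 = 29
v^2 = 50 - 29 = 21


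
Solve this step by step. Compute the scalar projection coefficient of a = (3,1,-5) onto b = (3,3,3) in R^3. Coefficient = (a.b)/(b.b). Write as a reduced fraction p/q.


Projection coefficient = (a . b) / (b . b)
a . b = 3*3 + 1*3 + (-5)*3
= 9 + 3 + (-15) = -3
b . b = 3^2 + 3^2 + 3^2
= 9 + 9 + 9 = 27
Coefficient = -3/27
In lowest terms: -1/9


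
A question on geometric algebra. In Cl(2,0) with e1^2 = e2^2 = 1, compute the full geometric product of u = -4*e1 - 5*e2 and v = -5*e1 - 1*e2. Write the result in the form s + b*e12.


Expand: (-4*e1 - 5*e2)(-5*e1 - 1*e2)
= (-4)*(-5)*e1e1 + (-4)*(-1)*e1e2 + (-5)*(-5)*e2e1 + (-5)*(-1)*e2e2
Using e1^2 = e2^2 = 1, e2e1 = -e1e2:
Scalar part s = (-4)*(-5) + (-5)*(-1) = 20 + 5 = 25
Bivector part b = (-4)*(-1) - (-5)*(-5) = 4 - 25 = -21
uv = 25 - 21*e12


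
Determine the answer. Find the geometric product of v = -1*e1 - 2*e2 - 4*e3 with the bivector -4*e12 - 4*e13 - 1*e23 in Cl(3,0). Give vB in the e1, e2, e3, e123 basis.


vB has grade-1 (vector) and grade-3 (trivector) parts: vB = (v _| B) + (v ^ B).
Vector part <vB>_1:
  e1: -v2*b12 - v3*b13 = -(-2)*(-4) - (-4)*(-4) = -24
  e2: v1*b12 - v3*b23 = (-1)*(-4) - (-4)*(-1) = 0
  e3: v1*b13 + v2*b23 = (-1)*(-4) + (-2)*(-1) = 6
Trivector part <vB>_3:
  e123: v1*b23 - v2*b13 + v3*b12 = (-1)*(-1) - (-2)*(-4) + (-4)*(-4) = 9
vB = -24*e1 + 0*e2 + 6*e3 + 9*e123


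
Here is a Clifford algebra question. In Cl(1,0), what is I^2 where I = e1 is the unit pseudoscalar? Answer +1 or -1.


The pseudoscalar I = e1...e_n (product of all n generators) of Cl(p,q) satisfies I^2 = (-1)^(q + n(n-1)/2).
p = 1, q = 0, n = p + q = 1
n(n-1)/2 = 1 * 0 / 2 = 0
Exponent = q + n(n-1)/2 = 0 + 0 = 0
I^2 = (-1)^0 = +1


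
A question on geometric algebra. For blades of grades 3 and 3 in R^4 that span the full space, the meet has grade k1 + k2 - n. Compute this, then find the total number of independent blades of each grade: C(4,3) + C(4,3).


Meet grade = grade(A) + grade(B) - n
= 3 + 3 - 4 = 2
C(4,3) = 4
C(4,3) = 4
dim_A + dim_B = 4 + 4 = 8


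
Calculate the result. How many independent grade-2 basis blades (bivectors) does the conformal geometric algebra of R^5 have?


The conformal model of R^5 uses Cl(6,1) with m = 5 + 2 = 7 generators.
Number of grade-2 blades = C(m, 2) = C(7, 2)
= 7*6/2 = 21


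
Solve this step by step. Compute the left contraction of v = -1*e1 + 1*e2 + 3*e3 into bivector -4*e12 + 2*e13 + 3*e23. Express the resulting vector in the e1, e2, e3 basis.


Left contraction v _| B = <vB>_1 (grade-1 part of the geometric product vB).
Using e1_|e12 = e2, e2_|e12 = -e1, e1_|e13 = e3, e3_|e13 = -e1, e2_|e23 = e3, e3_|e23 = -e2:
e1 coeff: -v2*b12 - v3*b13 = -(1)*(-4) - (3)*(2) = -2
e2 coeff: v1*b12 - v3*b23 = (-1)*(-4) - (3)*(3) = -5
e3 coeff: v1*b13 + v2*b23 = (-1)*(2) + (1)*(3) = 1
v _| B = -2*e1 - 5*e2 + 1*e3


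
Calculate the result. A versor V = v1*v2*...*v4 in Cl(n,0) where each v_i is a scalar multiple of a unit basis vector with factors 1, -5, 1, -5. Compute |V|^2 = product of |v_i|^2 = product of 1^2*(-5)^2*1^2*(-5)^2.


Each vector v_i has |v_i|^2 = s_i^2
Squared scales: 1^2 = 1, (-5)^2 = 25, 1^2 = 1, (-5)^2 = 25
|V|^2 = 1 * 25 * 1 * 25
= 625


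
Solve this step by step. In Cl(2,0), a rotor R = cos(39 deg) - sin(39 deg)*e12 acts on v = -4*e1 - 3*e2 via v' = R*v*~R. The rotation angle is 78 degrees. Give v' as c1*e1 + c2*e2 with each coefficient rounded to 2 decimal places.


Rotor R = cos(39deg) - sin(39deg)*e12
Rotation angle theta = 2 * 39 = 78 degrees
v' = R*v*~R rotates v by theta.
cos(78deg) = 0.2079, sin(78deg) = 0.9781
v'_1 = -4*cos(78deg) - (-3)*sin(78deg)
= -4*0.2079 - (-3)*0.9781
= 2.10
v'_2 = -4*sin(78deg) + (-3)*cos(78deg)
= -4*0.9781 + (-3)*0.2079
= -4.54
v' = 2.10*e1 - 4.54*e2


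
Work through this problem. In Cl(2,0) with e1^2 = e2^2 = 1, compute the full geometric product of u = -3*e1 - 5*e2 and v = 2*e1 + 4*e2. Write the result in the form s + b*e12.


Expand: (-3*e1 - 5*e2)(2*e1 + 4*e2)
= (-3)*2*e1e1 + (-3)*4*e1e2 + (-5)*2*e2e1 + (-5)*4*e2e2
Using e1^2 = e2^2 = 1, e2e1 = -e1e2:
Scalar part s = (-3)*2 + (-5)*4 = -6 + (-20) = -26
Bivector part b = (-3)*4 - (-5)*2 = -12 - (-10) = -2
uv = -26 - 2*e12


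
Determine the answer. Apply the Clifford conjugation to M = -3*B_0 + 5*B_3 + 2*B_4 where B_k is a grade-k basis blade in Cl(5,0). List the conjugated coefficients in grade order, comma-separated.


Clifford conjugate sign for grade k: (-1)^(k(k+1)/2)
Grade 0: (-1)^(0*1/2) = (-1)^0 = 1, coeff -3 -> -3
Grade 3: (-1)^(3*4/2) = (-1)^6 = 1, coeff 5 -> 5
Grade 4: (-1)^(4*5/2) = (-1)^10 = 1, coeff 2 -> 2
Conjugated coefficients: -3, 5, 2


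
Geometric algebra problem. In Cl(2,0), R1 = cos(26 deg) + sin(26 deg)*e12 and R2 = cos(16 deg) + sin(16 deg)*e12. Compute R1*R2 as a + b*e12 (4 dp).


Same-plane rotors commute and their half-angles add:
R1*R2 = cos(a1 + a2) + sin(a1 + a2)*e12.
a1 + a2 = 26 + 16 = 42 deg
cos(42 deg) = 0.7431
sin(42 deg) = 0.6691
R1*R2 = 0.7431 + 0.6691*e12


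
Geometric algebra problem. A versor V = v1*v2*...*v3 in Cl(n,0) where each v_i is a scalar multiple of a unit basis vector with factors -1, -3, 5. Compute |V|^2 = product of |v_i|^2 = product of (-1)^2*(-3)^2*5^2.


Each vector v_i has |v_i|^2 = s_i^2
Squared scales: (-1)^2 = 1, (-3)^2 = 9, 5^2 = 25
|V|^2 = 1 * 9 * 25
= 225


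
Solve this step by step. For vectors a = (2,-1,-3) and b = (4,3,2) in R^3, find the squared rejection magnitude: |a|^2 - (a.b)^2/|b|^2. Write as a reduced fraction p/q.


|a|^2 = 2^2 + (-1)^2 + (-3)^2 = 14
|b|^2 = 4^2 + 3^2 + 2^2 = 29
a . b = 2*4 + (-1)*3 + (-3)*2 = -1
(a.b)^2 = (-1)^2 = 1
|rej|^2 = 14 - 1/29
= (406 - 1)/29
= 405/29
In lowest terms: 405/29


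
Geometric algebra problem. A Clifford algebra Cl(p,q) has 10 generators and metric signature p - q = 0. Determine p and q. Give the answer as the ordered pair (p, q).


We need p + q = 10 and p - q = 0.
Adding: 2p = 10 + 0 = 10, so p = 5.
Then q = 10 - 5 = 5.
(p, q) = (5, 5)


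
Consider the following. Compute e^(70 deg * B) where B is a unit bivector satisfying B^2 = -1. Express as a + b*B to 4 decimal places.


For a unit bivector B with B^2 = -1, the exponential series gives
e^(theta*B) = cos(theta) + sin(theta)*B (the GA analogue of Euler's formula).
theta = 70 degrees = 1.22173 rad
cos(70 deg) = 0.3420
sin(70 deg) = 0.9397
exp(theta*B) = 0.3420 + 0.9397*B


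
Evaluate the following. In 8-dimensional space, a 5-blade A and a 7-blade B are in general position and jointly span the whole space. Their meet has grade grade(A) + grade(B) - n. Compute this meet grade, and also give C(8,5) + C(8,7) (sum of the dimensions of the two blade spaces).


Meet grade = grade(A) + grade(B) - n
= 5 + 7 - 8 = 4
C(8,5) = 56
C(8,7) = 8
dim_A + dim_B = 56 + 8 = 64


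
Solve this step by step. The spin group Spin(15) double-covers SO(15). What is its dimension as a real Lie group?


Spin(n) double-covers SO(n); both have Lie algebra so(n) of dimension n(n-1)/2.
n = 15
n(n-1) = 15 * 14 = 210
dim Spin(15) = 210/2 = 105


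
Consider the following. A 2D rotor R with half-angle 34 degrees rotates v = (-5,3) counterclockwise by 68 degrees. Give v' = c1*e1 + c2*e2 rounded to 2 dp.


Rotor R = cos(34deg) - sin(34deg)*e12
Rotation angle theta = 2 * 34 = 68 degrees
v' = R*v*~R rotates v by theta.
cos(68deg) = 0.3746, sin(68deg) = 0.9272
v'_1 = -5*cos(68deg) - 3*sin(68deg)
= -5*0.3746 - 3*0.9272
= -4.65
v'_2 = -5*sin(68deg) + 3*cos(68deg)
= -5*0.9272 + 3*0.3746
= -3.51
v' = -4.65*e1 - 3.51*e2


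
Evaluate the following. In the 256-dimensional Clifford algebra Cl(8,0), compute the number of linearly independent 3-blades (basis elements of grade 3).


Number of grade-k basis blades in Cl(p,q) with n = p + q is C(n, k).
n = 8 + 0 = 8
C(8, 3) = 8! / (3! * 5!)
= 40320 / (6 * 120)
= 56


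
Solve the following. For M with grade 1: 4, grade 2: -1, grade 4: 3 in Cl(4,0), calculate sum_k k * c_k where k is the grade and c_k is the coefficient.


Grade-weighted sum = sum of grade_k * coefficient_k
1*4 = 4
2*(-1) = -2
4*3 = 12
Total = 4 + (-2) + 12 = 14


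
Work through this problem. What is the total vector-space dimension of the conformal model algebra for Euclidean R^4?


The conformal model of R^4 uses Cl(5,1): the 4 Euclidean generators plus two extra orthogonal generators e+ (e+^2 = +1) and e- (e-^2 = -1), from which the null vectors e0, einf are built.
Number of generators m = 4 + 2 = 6.
dim Cl(p,q) = 2^m = 2^6 = 64


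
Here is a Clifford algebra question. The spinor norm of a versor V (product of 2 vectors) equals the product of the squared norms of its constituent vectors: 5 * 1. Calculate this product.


Spinor norm N(V) = |v1|^2 * |v2|^2 * ... * |v2|^2
= 5 * 1
Running product: 5, 5
N(V) = 5


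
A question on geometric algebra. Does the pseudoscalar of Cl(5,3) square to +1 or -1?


The pseudoscalar I = e1...e_n (product of all n generators) of Cl(p,q) satisfies I^2 = (-1)^(q + n(n-1)/2).
p = 5, q = 3, n = p + q = 8
n(n-1)/2 = 8 * 7 / 2 = 28
Exponent = q + n(n-1)/2 = 3 + 28 = 31
I^2 = (-1)^31 = -1


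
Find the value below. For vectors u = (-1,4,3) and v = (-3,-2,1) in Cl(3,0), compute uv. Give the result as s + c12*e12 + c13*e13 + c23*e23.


In Cl(3,0): e_i^2 = 1, e_ie_j = -e_je_i for i != j.
Scalar part = u . v = (-1)*(-3) + 4*(-2) + 3*1
= 3 + (-8) + 3 = -2
e12 coeff = (-1)*(-2) - 4*(-3) = 2 - (-12) = 14
e13 coeff = (-1)*1 - 3*(-3) = -1 - (-9) = 8
e23 coeff = 4*1 - 3*(-2) = 4 - (-6) = 10
uv = -2 + 14*e12 + 8*e13 + 10*e23


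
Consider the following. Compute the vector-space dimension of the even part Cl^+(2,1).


Even subalgebra dimension = 2^(n-1)
n = 2 + 1 = 3
2^(3 - 1) = 2^2 = 4
Verification: sum of C(3,k) for even k = 1 + 3 = 4
Result = 4


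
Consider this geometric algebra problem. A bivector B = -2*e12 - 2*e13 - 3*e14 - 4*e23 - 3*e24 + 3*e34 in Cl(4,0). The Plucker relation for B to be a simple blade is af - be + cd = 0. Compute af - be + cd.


Plucker relation: af - be + cd
a*f = (-2)*3 = -6
b*e = (-2)*(-3) = 6
c*d = (-3)*(-4) = 12
af - be + cd = -6 - 6 + 12
= 0


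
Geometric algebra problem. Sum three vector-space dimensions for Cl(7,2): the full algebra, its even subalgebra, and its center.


n = 7 + 2 = 9
Total dim = 2^9 = 512
Even subalgebra dim = 2^8 = 256
n is odd, so center dim = 2
Sum = 512 + 256 + 2 = 770


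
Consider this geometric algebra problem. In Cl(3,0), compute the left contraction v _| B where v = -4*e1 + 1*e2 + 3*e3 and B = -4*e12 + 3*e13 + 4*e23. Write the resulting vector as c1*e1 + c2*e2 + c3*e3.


Left contraction v _| B = <vB>_1 (grade-1 part of the geometric product vB).
Using e1_|e12 = e2, e2_|e12 = -e1, e1_|e13 = e3, e3_|e13 = -e1, e2_|e23 = e3, e3_|e23 = -e2:
e1 coeff: -v2*b12 - v3*b13 = -(1)*(-4) - (3)*(3) = -5
e2 coeff: v1*b12 - v3*b23 = (-4)*(-4) - (3)*(4) = 4
e3 coeff: v1*b13 + v2*b23 = (-4)*(3) + (1)*(4) = -8
v _| B = -5*e1 + 4*e2 - 8*e3


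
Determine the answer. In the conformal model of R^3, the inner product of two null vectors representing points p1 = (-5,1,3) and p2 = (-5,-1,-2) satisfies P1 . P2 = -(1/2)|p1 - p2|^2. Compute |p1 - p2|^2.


p1 - p2 = (0, 2, 5)
|p1 - p2|^2 = 0^2 + 2^2 + 5^2
= 0 + 4 + 25
= 29


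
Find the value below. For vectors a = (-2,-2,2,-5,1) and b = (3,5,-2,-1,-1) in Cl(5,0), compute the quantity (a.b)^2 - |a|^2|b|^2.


a . b = (-2)*3 + (-2)*5 + 2*(-2) + (-5)*(-1) + 1*(-1)
= -6 + (-10) + (-4) + 5 + (-1) = -16
|a|^2 = (-2)^2 + (-2)^2 + 2^2 + (-5)^2 + 1^2 = 38
|b|^2 = 3^2 + 5^2 + (-2)^2 + (-1)^2 + (-1)^2 = 40
(a.b)^2 = (-16)^2 = 256
|a|^2 * |b|^2 = 38 * 40 = 1520
Result = 256 - 1520 = -1264


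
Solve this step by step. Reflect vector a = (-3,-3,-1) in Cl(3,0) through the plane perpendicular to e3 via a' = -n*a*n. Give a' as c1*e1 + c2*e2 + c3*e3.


Reflection formula: a' = -n*a*n, with n = e3 (unit vector, n^2 = 1).
For reflection through hyperplane perp to e3:
The component along e3 flips sign, others stay.
a = (-3, -3, -1)
a' = (-3, -3, 1)
a' = -3*e1 - 3*e2 + 1*e3


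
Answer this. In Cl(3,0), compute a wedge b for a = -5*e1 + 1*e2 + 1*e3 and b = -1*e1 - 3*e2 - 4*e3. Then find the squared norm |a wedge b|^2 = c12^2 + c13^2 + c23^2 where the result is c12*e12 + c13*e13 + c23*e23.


a wedge b = (a1*b2 - a2*b1)*e12 + (a1*b3 - a3*b1)*e13 + (a2*b3 - a3*b2)*e23
e12 coeff: (-5)*(-3) - 1*(-1) = 15 - (-1) = 16
e13 coeff: (-5)*(-4) - 1*(-1) = 20 - (-1) = 21
e23 coeff: 1*(-4) - 1*(-3) = -4 - (-3) = -1
|a wedge b|^2 = 16^2 + 21^2 + (-1)^2
= 256 + 441 + 1
= 698


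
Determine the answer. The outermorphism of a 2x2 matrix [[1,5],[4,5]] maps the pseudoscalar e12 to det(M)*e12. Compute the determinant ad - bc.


The outermorphism of a linear map f sends e1^e2 to f(e1)^f(e2).
f(e1) = 1*e1 + 4*e2
f(e2) = 5*e1 + 5*e2
f(e1) ^ f(e2) = (1*e1 + 4*e2) ^ (5*e1 + 5*e2)
= 1*5*e12 + 4*5*e21
= (5 - 20)*e12
= -15*e12
Coefficient = -15


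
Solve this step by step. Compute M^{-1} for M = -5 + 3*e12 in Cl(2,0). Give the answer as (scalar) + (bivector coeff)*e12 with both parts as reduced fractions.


M = -5 + 3*e12, where e12^2 = -1.
Since M commutes with its reverse ~M = a - b*e12, M * ~M = a^2 - b^2*e12^2 = a^2 + b^2.
So M^{-1} = ~M / (a^2 + b^2) = (a - b*e12)/(a^2 + b^2).
a^2 + b^2 = 25 + 9 = 34
Scalar part = -5/34 = -5/34
Bivector coeff = -3/34 = -3/34
M^{-1} = -5/34 - 3/34*e12


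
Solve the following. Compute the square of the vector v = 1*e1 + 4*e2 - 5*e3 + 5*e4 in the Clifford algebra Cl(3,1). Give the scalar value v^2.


v^2 = sum of c_i^2 * e_i^2
Positive signature terms (e_i^2 = +1): 1^2 + 4^2 + (-5)^2 = 42
Negative signature terms (e_j^2 = -1): 5^2 = 25
v^2 = 42 - 25 = 17


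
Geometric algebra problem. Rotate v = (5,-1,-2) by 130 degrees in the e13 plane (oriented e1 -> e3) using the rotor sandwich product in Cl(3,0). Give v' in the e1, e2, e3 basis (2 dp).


Rotor R = cos(65deg) - sin(65deg)*e13
Rotation angle theta = 2 * 65 = 130 degrees in the e13 plane (e1 -> e3).
The component perpendicular to the plane (e2) is invariant: v'_2 = v2 = -1.00
cos(130deg) = -0.6428, sin(130deg) = 0.7660
v'_1 = v1*cos(theta) - v3*sin(theta) = 5*(-0.6428) - (-2)*0.7660 = -1.68
v'_3 = v1*sin(theta) + v3*cos(theta) = 5*0.7660 + (-2)*(-0.6428) = 5.12
v' = -1.68*e1 - 1.00*e2 + 5.12*e3


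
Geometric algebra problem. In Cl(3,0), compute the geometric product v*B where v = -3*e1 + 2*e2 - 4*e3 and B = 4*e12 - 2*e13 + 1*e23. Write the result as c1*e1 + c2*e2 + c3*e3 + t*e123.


vB has grade-1 (vector) and grade-3 (trivector) parts: vB = (v _| B) + (v ^ B).
Vector part <vB>_1:
  e1: -v2*b12 - v3*b13 = -(2)*(4) - (-4)*(-2) = -16
  e2: v1*b12 - v3*b23 = (-3)*(4) - (-4)*(1) = -8
  e3: v1*b13 + v2*b23 = (-3)*(-2) + (2)*(1) = 8
Trivector part <vB>_3:
  e123: v1*b23 - v2*b13 + v3*b12 = (-3)*(1) - (2)*(-2) + (-4)*(4) = -15
vB = -16*e1 - 8*e2 + 8*e3 - 15*e123


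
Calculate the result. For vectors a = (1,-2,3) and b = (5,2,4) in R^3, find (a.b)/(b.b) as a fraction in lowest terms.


Projection coefficient = (a . b) / (b . b)
a . b = 1*5 + (-2)*2 + 3*4
= 5 + (-4) + 12 = 13
b . b = 5^2 + 2^2 + 4^2
= 25 + 4 + 16 = 45
Coefficient = 13/45
In lowest terms: 13/45


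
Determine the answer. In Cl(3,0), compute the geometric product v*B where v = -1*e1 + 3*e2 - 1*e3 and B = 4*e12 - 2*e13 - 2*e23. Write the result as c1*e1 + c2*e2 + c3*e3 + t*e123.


vB has grade-1 (vector) and grade-3 (trivector) parts: vB = (v _| B) + (v ^ B).
Vector part <vB>_1:
  e1: -v2*b12 - v3*b13 = -(3)*(4) - (-1)*(-2) = -14
  e2: v1*b12 - v3*b23 = (-1)*(4) - (-1)*(-2) = -6
  e3: v1*b13 + v2*b23 = (-1)*(-2) + (3)*(-2) = -4
Trivector part <vB>_3:
  e123: v1*b23 - v2*b13 + v3*b12 = (-1)*(-2) - (3)*(-2) + (-1)*(4) = 4
vB = -14*e1 - 6*e2 - 4*e3 + 4*e123


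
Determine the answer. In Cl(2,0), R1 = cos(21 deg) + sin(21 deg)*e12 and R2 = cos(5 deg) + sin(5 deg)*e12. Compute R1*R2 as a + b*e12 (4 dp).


Same-plane rotors commute and their half-angles add:
R1*R2 = cos(a1 + a2) + sin(a1 + a2)*e12.
a1 + a2 = 21 + 5 = 26 deg
cos(26 deg) = 0.8988
sin(26 deg) = 0.4384
R1*R2 = 0.8988 + 0.4384*e12


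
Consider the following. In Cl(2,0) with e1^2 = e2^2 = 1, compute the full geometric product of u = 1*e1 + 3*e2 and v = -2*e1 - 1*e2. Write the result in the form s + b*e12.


Expand: (1*e1 + 3*e2)(-2*e1 - 1*e2)
= 1*(-2)*e1e1 + 1*(-1)*e1e2 + 3*(-2)*e2e1 + 3*(-1)*e2e2
Using e1^2 = e2^2 = 1, e2e1 = -e1e2:
Scalar part s = 1*(-2) + 3*(-1) = -2 + (-3) = -5
Bivector part b = 1*(-1) - 3*(-2) = -1 - (-6) = 5
uv = -5 + 5*e12


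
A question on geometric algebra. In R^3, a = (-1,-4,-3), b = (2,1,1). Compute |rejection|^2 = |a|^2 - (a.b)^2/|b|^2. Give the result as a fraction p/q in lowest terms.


|a|^2 = (-1)^2 + (-4)^2 + (-3)^2 = 26
|b|^2 = 2^2 + 1^2 + 1^2 = 6
a . b = (-1)*2 + (-4)*1 + (-3)*1 = -9
(a.b)^2 = (-9)^2 = 81
|rej|^2 = 26 - 81/6
= (156 - 81)/6
= 75/6
In lowest terms: 25/2


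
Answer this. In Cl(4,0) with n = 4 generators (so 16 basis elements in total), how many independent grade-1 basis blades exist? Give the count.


Number of grade-k basis blades in Cl(p,q) with n = p + q is C(n, k).
n = 4 + 0 = 4
C(4, 1) = 4! / (1! * 3!)
= 24 / (1 * 6)
= 4


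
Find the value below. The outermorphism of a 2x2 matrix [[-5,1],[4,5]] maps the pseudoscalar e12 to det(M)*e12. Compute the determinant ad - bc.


The outermorphism of a linear map f sends e1^e2 to f(e1)^f(e2).
f(e1) = -5*e1 + 4*e2
f(e2) = 1*e1 + 5*e2
f(e1) ^ f(e2) = (-5*e1 + 4*e2) ^ (1*e1 + 5*e2)
= (-5)*5*e12 + 4*1*e21
= (-25 - 4)*e12
= -29*e12
Coefficient = -29


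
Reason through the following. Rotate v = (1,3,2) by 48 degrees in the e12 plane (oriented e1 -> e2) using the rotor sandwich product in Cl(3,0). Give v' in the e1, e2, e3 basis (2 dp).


Rotor R = cos(24deg) - sin(24deg)*e12
Rotation angle theta = 2 * 24 = 48 degrees in the e12 plane (e1 -> e2).
The component perpendicular to the plane (e3) is invariant: v'_3 = v3 = 2.00
cos(48deg) = 0.6691, sin(48deg) = 0.7431
v'_1 = v1*cos(theta) - v2*sin(theta) = 1*0.6691 - 3*0.7431 = -1.56
v'_2 = v1*sin(theta) + v2*cos(theta) = 1*0.7431 + 3*0.6691 = 2.75
v' = -1.56*e1 + 2.75*e2 + 2.00*e3


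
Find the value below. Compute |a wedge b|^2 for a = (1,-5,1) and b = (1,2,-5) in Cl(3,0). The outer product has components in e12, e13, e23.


a wedge b = (a1*b2 - a2*b1)*e12 + (a1*b3 - a3*b1)*e13 + (a2*b3 - a3*b2)*e23
e12 coeff: 1*2 - (-5)*1 = 2 - (-5) = 7
e13 coeff: 1*(-5) - 1*1 = -5 - 1 = -6
e23 coeff: (-5)*(-5) - 1*2 = 25 - 2 = 23
|a wedge b|^2 = 7^2 + (-6)^2 + 23^2
= 49 + 36 + 529
= 614


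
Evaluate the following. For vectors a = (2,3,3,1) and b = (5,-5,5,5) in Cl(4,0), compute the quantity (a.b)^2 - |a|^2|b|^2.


a . b = 2*5 + 3*(-5) + 3*5 + 1*5
= 10 + (-15) + 15 + 5 = 15
|a|^2 = 2^2 + 3^2 + 3^2 + 1^2 = 23
|b|^2 = 5^2 + (-5)^2 + 5^2 + 5^2 = 100
(a.b)^2 = 15^2 = 225
|a|^2 * |b|^2 = 23 * 100 = 2300
Result = 225 - 2300 = -2075


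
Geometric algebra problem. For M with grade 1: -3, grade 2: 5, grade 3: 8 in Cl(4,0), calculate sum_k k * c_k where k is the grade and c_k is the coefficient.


Grade-weighted sum = sum of grade_k * coefficient_k
1*(-3) = -3
2*5 = 10
3*8 = 24
Total = -3 + 10 + 24 = 31


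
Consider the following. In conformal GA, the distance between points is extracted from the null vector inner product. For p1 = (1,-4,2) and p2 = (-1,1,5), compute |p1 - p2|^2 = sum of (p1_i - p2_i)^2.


p1 - p2 = (2, -5, -3)
|p1 - p2|^2 = 2^2 + (-5)^2 + (-3)^2
= 4 + 25 + 9
= 38


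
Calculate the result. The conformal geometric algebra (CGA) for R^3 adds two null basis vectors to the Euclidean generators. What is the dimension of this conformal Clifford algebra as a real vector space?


The conformal model of R^3 uses Cl(4,1): the 3 Euclidean generators plus two extra orthogonal generators e+ (e+^2 = +1) and e- (e-^2 = -1), from which the null vectors e0, einf are built.
Number of generators m = 3 + 2 = 5.
dim Cl(p,q) = 2^m = 2^5 = 32


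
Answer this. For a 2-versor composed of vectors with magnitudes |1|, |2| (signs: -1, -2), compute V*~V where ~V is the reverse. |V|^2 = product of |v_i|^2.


Each vector v_i has |v_i|^2 = s_i^2
Squared scales: (-1)^2 = 1, (-2)^2 = 4
|V|^2 = 1 * 4
= 4


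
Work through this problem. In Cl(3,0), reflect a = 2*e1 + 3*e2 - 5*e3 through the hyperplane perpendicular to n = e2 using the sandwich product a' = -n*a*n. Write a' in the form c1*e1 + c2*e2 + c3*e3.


Reflection formula: a' = -n*a*n, with n = e2 (unit vector, n^2 = 1).
For reflection through hyperplane perp to e2:
The component along e2 flips sign, others stay.
a = (2, 3, -5)
a' = (2, -3, -5)
a' = 2*e1 - 3*e2 - 5*e3


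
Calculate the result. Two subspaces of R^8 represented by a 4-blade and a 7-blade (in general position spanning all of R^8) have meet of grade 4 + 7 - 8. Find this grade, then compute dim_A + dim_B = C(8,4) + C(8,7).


Meet grade = grade(A) + grade(B) - n
= 4 + 7 - 8 = 3
C(8,4) = 70
C(8,7) = 8
dim_A + dim_B = 70 + 8 = 78


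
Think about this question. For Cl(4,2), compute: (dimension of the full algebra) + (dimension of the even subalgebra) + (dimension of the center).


n = 4 + 2 = 6
Total dim = 2^6 = 64
Even subalgebra dim = 2^5 = 32
n is even, so center dim = 1
Sum = 64 + 32 + 1 = 97


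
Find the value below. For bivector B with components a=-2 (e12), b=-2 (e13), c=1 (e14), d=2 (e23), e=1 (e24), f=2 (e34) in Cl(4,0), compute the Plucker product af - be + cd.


Plucker relation: af - be + cd
a*f = (-2)*2 = -4
b*e = (-2)*1 = -2
c*d = 1*2 = 2
af - be + cd = -4 - (-2) + 2
= 0


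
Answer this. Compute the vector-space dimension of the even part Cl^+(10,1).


Even subalgebra dimension = 2^(n-1)
n = 10 + 1 = 11
2^(11 - 1) = 2^10 = 1024
Verification: sum of C(11,k) for even k = 1 + 55 + 330 + 462 + 165 + 11 = 1024
Result = 1024
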